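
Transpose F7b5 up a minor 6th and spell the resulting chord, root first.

D♭ – F – A𝄫 – C♭

F up a minor 6th → D♭. New chord: D♭ dominant seventh flat five.
D♭ — root
F — major 3rd
A𝄫 — diminished 5th
C♭ — minor 7th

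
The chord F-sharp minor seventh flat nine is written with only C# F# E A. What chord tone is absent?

G

F-sharp minor seventh flat nine = F#, A, C#, E, G. The voicing lacks the 9th (minor 9th), G.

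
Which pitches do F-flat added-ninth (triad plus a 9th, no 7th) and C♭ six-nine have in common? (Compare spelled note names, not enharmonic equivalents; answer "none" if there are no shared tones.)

A-flat  C-flat  G-flat

F-flat added-ninth: F-flat A-flat C-flat G-flat
C♭ six-nine: C-flat E-flat G-flat A-flat D-flat
Common to both → A-flat, C-flat, G-flat.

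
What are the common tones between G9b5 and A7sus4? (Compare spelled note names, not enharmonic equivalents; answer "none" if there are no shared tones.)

G9b5 = G, B, Db, F, A.
A7sus4 = A, D, E, G.
Shared: G, A.

G – A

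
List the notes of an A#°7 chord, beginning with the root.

A#°7: diminished seventh on A♯.
A♯ — root
C♯ — minor 3rd
E — diminished 5th
G — diminished 7th

A♯ C♯ E G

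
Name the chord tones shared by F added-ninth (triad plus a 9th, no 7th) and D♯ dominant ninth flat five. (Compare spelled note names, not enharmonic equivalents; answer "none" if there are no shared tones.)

A

F added-ninth: F A C G
D♯ dominant ninth flat five: D-sharp F-double-sharp A C-sharp E-sharp
Common to both → A.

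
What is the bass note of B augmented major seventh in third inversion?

B augmented major seventh in root position is B–D♯–F𝄪–A♯.
Third inversion places the seventh in the bass, which is A♯.

A♯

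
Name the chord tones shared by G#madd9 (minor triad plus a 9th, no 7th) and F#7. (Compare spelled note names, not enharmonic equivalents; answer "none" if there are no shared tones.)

A#

G#madd9 = G#, B, D#, A#.
F#7 = F#, A#, C#, E.
Shared: A#.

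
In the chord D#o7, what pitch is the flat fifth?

Root of D#o7 = D#. The 5th is a diminished 5th: D# up a diminished 5th → A.

A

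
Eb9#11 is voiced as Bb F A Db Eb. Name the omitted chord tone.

The full Eb9#11 chord is Eb, G, Bb, Db, F, A.
Comparing with the voicing, the major 3rd (3rd) — G — is absent.

G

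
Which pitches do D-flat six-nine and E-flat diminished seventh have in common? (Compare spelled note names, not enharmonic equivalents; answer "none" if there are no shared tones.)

D-flat six-nine = D-flat, F, A-flat, B-flat, E-flat.
E-flat diminished seventh = E-flat, G-flat, B-double-flat, D-double-flat.
Shared: E-flat.

E-flat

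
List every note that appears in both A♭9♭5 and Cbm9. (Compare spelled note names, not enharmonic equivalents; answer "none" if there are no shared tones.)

Ebb, Gb

A♭9♭5: Ab C Ebb Gb Bb
Cbm9: Cb Ebb Gb Bbb Db
Common to both → Ebb, Gb.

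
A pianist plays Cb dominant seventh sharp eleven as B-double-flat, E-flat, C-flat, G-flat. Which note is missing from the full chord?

The full Cb dominant seventh sharp eleven chord is C-flat, E-flat, G-flat, B-double-flat, F.
Comparing with the voicing, the augmented 11th (11th) — F — is absent.

F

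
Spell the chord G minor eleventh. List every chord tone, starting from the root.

Root G, quality minor eleventh:
Root: G
Minor 3rd (3rd): Bb
Perfect 5th (5th): D
Minor 7th (7th): F
Major 9th (9th): A
Perfect 11th (11th): C

G Bb D F A C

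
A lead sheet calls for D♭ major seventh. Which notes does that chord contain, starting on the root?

D-flat  F  A-flat  C

D♭ major seventh: major seventh on D-flat.
- root: D-flat
- major 3rd: F
- perfect 5th: A-flat
- major 7th: C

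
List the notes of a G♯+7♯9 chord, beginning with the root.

G#, B#, D##, F#, A##

G♯+7♯9 is a dominant seventh sharp nine sharp five built on G#.
- root: G#
- major 3rd: B#
- augmented 5th: D##
- minor 7th: F#
- augmented 9th: A##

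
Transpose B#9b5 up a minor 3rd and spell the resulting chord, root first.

D# – F## – A – C# – E#

Transposed root: B# → D# (minor 3rd up). So we spell D# dominant ninth flat five:
root → D#
3rd (major 3rd) → F##
5th (diminished 5th) → A
7th (minor 7th) → C#
9th (major 9th) → E#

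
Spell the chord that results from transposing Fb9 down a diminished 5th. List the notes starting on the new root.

B♭, D, F, A♭, C

Transposed root: F♭ → B♭ (diminished 5th down). So we spell B♭ dominant ninth:
B♭ — root
D — major 3rd
F — perfect 5th
A♭ — minor 7th
C — major 9th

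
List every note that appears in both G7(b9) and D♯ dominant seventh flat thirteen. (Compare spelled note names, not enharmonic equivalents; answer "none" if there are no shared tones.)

B

G7(b9): G B D F Ab
D♯ dominant seventh flat thirteen: D# F## A# C# B
Common to both → B.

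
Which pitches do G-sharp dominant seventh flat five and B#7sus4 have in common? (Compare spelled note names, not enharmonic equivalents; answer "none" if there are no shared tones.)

B#

G-sharp dominant seventh flat five: G# B# D F#
B#7sus4: B# E# F## A#
Common to both → B#.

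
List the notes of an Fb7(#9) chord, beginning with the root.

F♭, A♭, C♭, E𝄫, G

Fb7(#9): dominant seventh sharp nine on F♭.
root → F♭
3rd (major 3rd) → A♭
5th (perfect 5th) → C♭
7th (minor 7th) → E𝄫
9th (augmented 9th) → G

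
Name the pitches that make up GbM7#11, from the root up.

Gb, Bb, Db, F, C

GbM7#11 is a major seventh sharp eleven built on Gb.
- root: Gb
- major 3rd: Bb
- perfect 5th: Db
- major 7th: F
- augmented 11th: C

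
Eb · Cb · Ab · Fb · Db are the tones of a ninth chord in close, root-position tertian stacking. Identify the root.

Stacking in thirds gives Db – Fb – Ab – Cb – Eb, so Db is the root — Db minor ninth.

Db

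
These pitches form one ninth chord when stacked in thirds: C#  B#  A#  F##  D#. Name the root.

Arranged so that each adjacent pair is a third by letter name: B# – D# – F## – A# – C#.
The bottom of that stack, B#, is the root (this is B# minor seventh flat nine).

B#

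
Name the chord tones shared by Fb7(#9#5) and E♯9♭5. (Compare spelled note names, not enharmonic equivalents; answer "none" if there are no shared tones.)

Fb7(#9#5): Fb Ab C Ebb G
E♯9♭5: E# G## B D# F##
Common to both → none.

none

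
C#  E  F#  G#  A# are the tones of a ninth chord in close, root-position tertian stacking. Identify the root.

F#

Stacking in thirds gives F# – A# – C# – E – G#, so F# is the root — F# dominant ninth.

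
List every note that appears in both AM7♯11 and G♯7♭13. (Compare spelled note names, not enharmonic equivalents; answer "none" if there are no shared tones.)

E, G#, D#

AM7♯11: A C# E G# D#
G♯7♭13: G# B# D# F# E
Common to both → E, G#, D#.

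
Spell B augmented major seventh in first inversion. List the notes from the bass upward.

D# – F## – A# – B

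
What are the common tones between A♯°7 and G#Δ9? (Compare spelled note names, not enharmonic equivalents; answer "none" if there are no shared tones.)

A♯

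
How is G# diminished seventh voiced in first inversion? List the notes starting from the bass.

B – D – F – G-sharp

In root position, G# diminished seventh is G-sharp–B–D–F.
First inversion puts the third (B) in the bass.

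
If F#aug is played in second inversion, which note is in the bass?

C𝄪

F#aug = F♯–A♯–C𝄪. Second inversion → fifth in the bass = C𝄪.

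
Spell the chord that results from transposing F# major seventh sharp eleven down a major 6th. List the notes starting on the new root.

A  C-sharp  E  G-sharp  D-sharp

Transposed root: F-sharp → A (major 6th down). So we spell A major seventh sharp eleven:
A — root
C-sharp — major 3rd
E — perfect 5th
G-sharp — major 7th
D-sharp — augmented 11th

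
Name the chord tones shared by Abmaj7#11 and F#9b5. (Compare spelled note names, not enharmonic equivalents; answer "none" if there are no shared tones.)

Abmaj7#11 = Ab, C, Eb, G, D.
F#9b5 = F#, A#, C, E, G#.
Shared: C.

C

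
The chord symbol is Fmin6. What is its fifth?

C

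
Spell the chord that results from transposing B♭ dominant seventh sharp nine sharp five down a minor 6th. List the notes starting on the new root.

A minor 6th down from B-flat is D, so the new chord is D dominant seventh sharp nine sharp five.
- root: D
- major 3rd: F-sharp
- augmented 5th: A-sharp
- minor 7th: C
- augmented 9th: E-sharp

D F-sharp A-sharp C E-sharp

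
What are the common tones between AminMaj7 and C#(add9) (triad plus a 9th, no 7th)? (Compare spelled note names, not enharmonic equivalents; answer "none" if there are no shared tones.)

G#

AminMaj7: A C E G#
C#(add9): C# E# G# D#
Common to both → G#.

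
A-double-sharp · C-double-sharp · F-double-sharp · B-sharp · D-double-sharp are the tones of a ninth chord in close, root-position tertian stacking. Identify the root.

B-sharp

Stacking in thirds gives B-sharp – D-double-sharp – F-double-sharp – A-double-sharp – C-double-sharp, so B-sharp is the root — B-sharp major ninth.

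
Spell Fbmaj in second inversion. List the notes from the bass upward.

C♭, F♭, A♭

Fbmaj = F♭–A♭–C♭; second inversion → fifth (C♭) lowest.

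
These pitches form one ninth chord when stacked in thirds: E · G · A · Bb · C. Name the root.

A

Arranged so that each adjacent pair is a third by letter name: A – C – E – G – Bb.
The bottom of that stack, A, is the root (this is A minor seventh flat nine).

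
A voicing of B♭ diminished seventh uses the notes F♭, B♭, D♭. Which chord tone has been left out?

The full B♭ diminished seventh chord is B♭, D♭, F♭, A𝄫.
Comparing with the voicing, the diminished 7th (7th) — A𝄫 — is absent.

A𝄫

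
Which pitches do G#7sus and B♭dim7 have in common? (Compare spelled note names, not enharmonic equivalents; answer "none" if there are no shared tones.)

none

G#7sus: G# C# D# F#
B♭dim7: Bb Db Fb Abb
Common to both → none.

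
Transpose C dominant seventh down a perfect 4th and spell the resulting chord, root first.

Transposed root: C → G (perfect 4th down). So we spell G dominant seventh:
G — root
B — major 3rd
D — perfect 5th
F — minor 7th

G, B, D, F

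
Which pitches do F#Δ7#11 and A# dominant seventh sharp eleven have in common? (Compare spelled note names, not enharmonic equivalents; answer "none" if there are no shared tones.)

F#Δ7#11 = F#, A#, C#, E#, B#.
A# dominant seventh sharp eleven = A#, C##, E#, G#, D##.
Shared: A#, E#.

A# – E#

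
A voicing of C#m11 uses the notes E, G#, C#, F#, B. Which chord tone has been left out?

D#

The full C#m11 chord is C#, E, G#, B, D#, F#.
Comparing with the voicing, the major 9th (9th) — D# — is absent.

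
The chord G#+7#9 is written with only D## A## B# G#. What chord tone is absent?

F#

The full G#+7#9 chord is G#, B#, D##, F#, A##.
Comparing with the voicing, the minor 7th (7th) — F# — is absent.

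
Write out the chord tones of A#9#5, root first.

A#9#5 is a dominant ninth sharp five built on A#.
- root: A#
- major 3rd: C##
- augmented 5th: E##
- minor 7th: G#
- major 9th: B#

A# C## E## G# B#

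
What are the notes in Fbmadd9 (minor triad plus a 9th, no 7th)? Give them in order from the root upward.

Fb Abb Cb Gb

Root Fb, quality minor added-ninth:
Fb — root
Abb — minor 3rd
Cb — perfect 5th
Gb — major 9th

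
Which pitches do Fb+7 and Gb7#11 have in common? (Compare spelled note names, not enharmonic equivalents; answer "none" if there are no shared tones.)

Fb C

Fb+7: Fb Ab C Ebb
Gb7#11: Gb Bb Db Fb C
Common to both → Fb, C.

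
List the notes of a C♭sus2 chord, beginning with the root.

Cb – Db – Gb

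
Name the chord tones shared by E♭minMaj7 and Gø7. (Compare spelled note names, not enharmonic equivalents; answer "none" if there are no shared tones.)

B♭

E♭minMaj7 = E♭, G♭, B♭, D.
Gø7 = G, B♭, D♭, F.
Shared: B♭.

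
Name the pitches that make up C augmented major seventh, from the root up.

Root C, quality augmented major seventh:
C — root
E — major 3rd
G# — augmented 5th
B — major 7th

C, E, G#, B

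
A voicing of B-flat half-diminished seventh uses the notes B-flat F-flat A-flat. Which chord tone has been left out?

The full B-flat half-diminished seventh chord is B-flat, D-flat, F-flat, A-flat.
Comparing with the voicing, the minor 3rd (3rd) — D-flat — is absent.

D-flat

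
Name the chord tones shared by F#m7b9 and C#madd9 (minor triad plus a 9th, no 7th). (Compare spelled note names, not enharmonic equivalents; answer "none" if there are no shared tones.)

F#m7b9: F# A C# E G
C#madd9: C# E G# D#
Common to both → C#, E.

C#, E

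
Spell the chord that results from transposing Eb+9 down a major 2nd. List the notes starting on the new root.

Db  F  A  Cb  Eb

Eb down a major 2nd → Db. New chord: Db dominant ninth sharp five.
Root: Db
Major 3rd (3rd): F
Augmented 5th (5th): A
Minor 7th (7th): Cb
Major 9th (9th): Eb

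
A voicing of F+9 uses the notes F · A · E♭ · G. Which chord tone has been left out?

F+9 = F, A, C♯, E♭, G. The voicing lacks the 5th (augmented 5th), C♯.

C♯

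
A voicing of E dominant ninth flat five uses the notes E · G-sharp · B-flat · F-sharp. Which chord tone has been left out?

E dominant ninth flat five = E, G-sharp, B-flat, D, F-sharp. The voicing lacks the 7th (minor 7th), D.

D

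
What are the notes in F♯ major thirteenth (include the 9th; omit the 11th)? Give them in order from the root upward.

F♯ major thirteenth: major thirteenth on F-sharp.
- root: F-sharp
- major 3rd: A-sharp
- perfect 5th: C-sharp
- major 7th: E-sharp
- major 9th: G-sharp
- major 13th: D-sharp

F-sharp, A-sharp, C-sharp, E-sharp, G-sharp, D-sharp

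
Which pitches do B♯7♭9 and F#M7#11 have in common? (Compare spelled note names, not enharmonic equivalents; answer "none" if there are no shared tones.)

B# – A# – C#

B♯7♭9 = B#, D##, F##, A#, C#.
F#M7#11 = F#, A#, C#, E#, B#.
Shared: B#, A#, C#.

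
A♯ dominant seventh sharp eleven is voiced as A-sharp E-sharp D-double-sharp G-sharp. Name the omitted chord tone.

C-double-sharp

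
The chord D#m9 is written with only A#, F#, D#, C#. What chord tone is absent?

D#m9 = D#, F#, A#, C#, E#. The voicing lacks the 9th (major 9th), E#.

E#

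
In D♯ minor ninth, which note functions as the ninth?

D♯ minor ninth is built on D-sharp; its 9th is a major 9th above the root.
A second above D uses the letter E, and the major 9th above D-sharp is E-sharp.

E-sharp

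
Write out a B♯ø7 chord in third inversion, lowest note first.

A♯ – B♯ – D♯ – F♯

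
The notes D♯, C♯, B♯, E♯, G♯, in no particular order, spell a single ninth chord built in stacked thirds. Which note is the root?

C♯

Arranged so that each adjacent pair is a third by letter name: C♯ – E♯ – G♯ – B♯ – D♯.
The bottom of that stack, C♯, is the root (this is C♯ major ninth).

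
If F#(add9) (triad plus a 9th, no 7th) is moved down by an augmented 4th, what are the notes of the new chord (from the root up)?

C, E, G, D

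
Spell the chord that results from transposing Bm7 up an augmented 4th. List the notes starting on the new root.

An augmented 4th up from B is E#, so the new chord is E# minor seventh.
Root: E#
Minor 3rd (3rd): G#
Perfect 5th (5th): B#
Minor 7th (7th): D#

E# G# B# D#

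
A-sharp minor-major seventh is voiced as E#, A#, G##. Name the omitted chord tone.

The full A-sharp minor-major seventh chord is A#, C#, E#, G##.
Comparing with the voicing, the minor 3rd (3rd) — C# — is absent.

C#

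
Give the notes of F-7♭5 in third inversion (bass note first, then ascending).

Eb  F  Ab  Cb

F-7♭5 = F–Ab–Cb–Eb; third inversion → seventh (Eb) lowest.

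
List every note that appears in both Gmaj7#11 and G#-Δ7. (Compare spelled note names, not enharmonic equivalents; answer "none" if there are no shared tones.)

Gmaj7#11: G B D F# C#
G#-Δ7: G# B D# F##
Common to both → B.

B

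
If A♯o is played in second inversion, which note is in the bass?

A♯o = A#–C#–E. Second inversion → fifth in the bass = E.

E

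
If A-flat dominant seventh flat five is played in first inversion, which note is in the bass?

A-flat dominant seventh flat five = Ab–C–Ebb–Gb. First inversion → third in the bass = C.

C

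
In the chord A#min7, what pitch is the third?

Root of A#min7 = A#. The 3rd is a minor 3rd: A# up a minor 3rd → C#.

C#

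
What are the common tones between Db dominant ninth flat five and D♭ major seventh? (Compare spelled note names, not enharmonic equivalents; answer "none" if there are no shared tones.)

D-flat F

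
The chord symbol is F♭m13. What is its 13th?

Db

Root of F♭m13 = Fb. The 13th is a major 13th: Fb up a major 13th → Db.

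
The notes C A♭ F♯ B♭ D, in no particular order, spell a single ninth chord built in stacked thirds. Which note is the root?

B♭

Arranged so that each adjacent pair is a third by letter name: B♭ – D – F♯ – A♭ – C.
The bottom of that stack, B♭, is the root (this is B♭ dominant ninth sharp five).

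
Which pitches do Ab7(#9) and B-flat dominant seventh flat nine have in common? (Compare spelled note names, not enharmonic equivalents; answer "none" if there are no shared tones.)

Ab7(#9): A♭ C E♭ G♭ B
B-flat dominant seventh flat nine: B♭ D F A♭ C♭
Common to both → A♭.

A♭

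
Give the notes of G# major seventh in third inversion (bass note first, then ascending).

G# major seventh = G#–B#–D#–F##; third inversion → seventh (F##) lowest.

F##  G#  B#  D#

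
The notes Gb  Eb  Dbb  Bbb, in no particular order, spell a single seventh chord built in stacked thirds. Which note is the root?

Stacking in thirds gives Eb – Gb – Bbb – Dbb, so Eb is the root — Eb diminished seventh.

Eb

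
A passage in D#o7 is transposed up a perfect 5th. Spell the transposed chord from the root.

Transposed root: D♯ → A♯ (perfect 5th up). So we spell A♯ diminished seventh:
root → A♯
3rd (minor 3rd) → C♯
5th (diminished 5th) → E
7th (diminished 7th) → G

A♯  C♯  E  G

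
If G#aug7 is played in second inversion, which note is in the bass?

G#aug7 = G#–B#–D##–F#. Second inversion → fifth in the bass = D##.

D##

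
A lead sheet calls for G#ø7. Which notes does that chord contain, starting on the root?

G#  B  D  F#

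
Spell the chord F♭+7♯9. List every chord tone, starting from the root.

Fb, Ab, C, Ebb, G

F♭+7♯9: dominant seventh sharp nine sharp five on Fb.
Root: Fb
Major 3rd (3rd): Ab
Augmented 5th (5th): C
Minor 7th (7th): Ebb
Augmented 9th (9th): G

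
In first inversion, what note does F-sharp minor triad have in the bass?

A

F-sharp minor triad = F-sharp–A–C-sharp. First inversion → third in the bass = A.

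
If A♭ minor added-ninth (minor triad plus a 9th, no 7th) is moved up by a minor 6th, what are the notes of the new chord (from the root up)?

A-flat up a minor 6th → F-flat. New chord: F-flat minor added-ninth.
- root: F-flat
- minor 3rd: A-double-flat
- perfect 5th: C-flat
- major 9th: G-flat

F-flat, A-double-flat, C-flat, G-flat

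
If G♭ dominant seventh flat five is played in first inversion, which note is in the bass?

G♭ dominant seventh flat five = Gb–Bb–Dbb–Fb. First inversion → third in the bass = Bb.

Bb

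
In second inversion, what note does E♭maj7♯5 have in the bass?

E♭maj7♯5 = E♭–G–B–D. Second inversion → fifth in the bass = B.

B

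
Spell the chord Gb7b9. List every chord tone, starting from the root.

Gb, Bb, Db, Fb, Abb

Gb7b9 is a dominant seventh flat nine built on Gb.
- root: Gb
- major 3rd: Bb
- perfect 5th: Db
- minor 7th: Fb
- minor 9th: Abb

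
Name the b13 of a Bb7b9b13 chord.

Root of Bb7b9b13 = Bb. The 13th is a minor 13th: Bb up a minor 13th → Gb.

Gb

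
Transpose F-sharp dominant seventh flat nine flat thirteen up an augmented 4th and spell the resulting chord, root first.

B# – D## – F## – A# – C# – G#

F# up an augmented 4th → B#. New chord: B# dominant seventh flat nine flat thirteen.
root → B#
3rd (major 3rd) → D##
5th (perfect 5th) → F##
7th (minor 7th) → A#
9th (minor 9th) → C#
13th (minor 13th) → G#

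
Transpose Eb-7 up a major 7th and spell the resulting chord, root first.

D – F – A – C

E♭ up a major 7th → D. New chord: D minor seventh.
Root: D
Minor 3rd (3rd): F
Perfect 5th (5th): A
Minor 7th (7th): C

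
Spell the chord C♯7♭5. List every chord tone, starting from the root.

C# E# G B

C♯7♭5 is a dominant seventh flat five built on C#.
C# — root
E# — major 3rd
G — diminished 5th
B — minor 7th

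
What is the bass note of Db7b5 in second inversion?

Db7b5 = Db–F–Abb–Cb. Second inversion → fifth in the bass = Abb.

Abb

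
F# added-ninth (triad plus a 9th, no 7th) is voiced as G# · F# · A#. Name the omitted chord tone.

The full F# added-ninth chord is F#, A#, C#, G#.
Comparing with the voicing, the perfect 5th (5th) — C# — is absent.

C#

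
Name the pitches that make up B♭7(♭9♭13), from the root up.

Root B♭, quality dominant seventh flat nine flat thirteen:
B♭ — root
D — major 3rd
F — perfect 5th
A♭ — minor 7th
C♭ — minor 9th
G♭ — minor 13th

B♭ – D – F – A♭ – C♭ – G♭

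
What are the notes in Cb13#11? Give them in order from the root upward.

Cb, Eb, Gb, Bbb, Db, F, Ab

Root Cb, quality dominant thirteenth sharp eleven:
Cb — root
Eb — major 3rd
Gb — perfect 5th
Bbb — minor 7th
Db — major 9th
F — augmented 11th
Ab — major 13th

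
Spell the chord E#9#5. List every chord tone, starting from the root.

E#  G##  B##  D#  F##

E#9#5 is a dominant ninth sharp five built on E#.
- root: E#
- major 3rd: G##
- augmented 5th: B##
- minor 7th: D#
- major 9th: F##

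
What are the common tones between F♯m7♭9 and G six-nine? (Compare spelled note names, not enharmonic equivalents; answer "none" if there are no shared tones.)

A E G

F♯m7♭9: F# A C# E G
G six-nine: G B D E A
Common to both → A, E, G.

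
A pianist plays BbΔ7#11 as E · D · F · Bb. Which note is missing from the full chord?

BbΔ7#11 = Bb, D, F, A, E. The voicing lacks the 7th (major 7th), A.

A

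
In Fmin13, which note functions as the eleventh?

Bb

Root of Fmin13 = F. The 11th is a perfect 11th: F up a perfect 11th → Bb.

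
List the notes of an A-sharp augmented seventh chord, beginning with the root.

A-sharp, C-double-sharp, E-double-sharp, G-sharp

Root A-sharp, quality augmented seventh:
root → A-sharp
3rd (major 3rd) → C-double-sharp
5th (augmented 5th) → E-double-sharp
7th (minor 7th) → G-sharp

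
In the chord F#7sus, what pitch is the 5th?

C#

Root of F#7sus = F#. The 5th is a perfect 5th: F# up a perfect 5th → C#.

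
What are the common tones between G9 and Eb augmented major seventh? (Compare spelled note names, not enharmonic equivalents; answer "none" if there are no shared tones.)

G  B  D

G9 = G, B, D, F, A.
Eb augmented major seventh = Eb, G, B, D.
Shared: G, B, D.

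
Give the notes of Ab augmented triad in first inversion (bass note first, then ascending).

In root position, Ab augmented triad is A-flat–C–E.
First inversion puts the third (C) in the bass.

C – E – A-flat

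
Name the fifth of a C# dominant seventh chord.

Root of C# dominant seventh = C♯. The 5th is a perfect 5th: C♯ up a perfect 5th → G♯.

G♯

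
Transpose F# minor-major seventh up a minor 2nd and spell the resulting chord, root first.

A minor 2nd up from F# is G, so the new chord is G minor-major seventh.
root → G
3rd (minor 3rd) → Bb
5th (perfect 5th) → D
7th (major 7th) → F#

G – Bb – D – F#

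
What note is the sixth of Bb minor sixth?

G

Root of Bb minor sixth = Bb. The 6th is a major 6th: Bb up a major 6th → G.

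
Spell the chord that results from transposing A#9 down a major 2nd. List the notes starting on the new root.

G♯ B♯ D♯ F♯ A♯

A major 2nd down from A♯ is G♯, so the new chord is G♯ dominant ninth.
G♯ — root
B♯ — major 3rd
D♯ — perfect 5th
F♯ — minor 7th
A♯ — major 9th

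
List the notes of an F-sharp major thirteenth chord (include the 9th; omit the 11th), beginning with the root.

F♯, A♯, C♯, E♯, G♯, D♯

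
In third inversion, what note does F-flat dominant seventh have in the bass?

Ebb

F-flat dominant seventh = Fb–Ab–Cb–Ebb. Third inversion → seventh in the bass = Ebb.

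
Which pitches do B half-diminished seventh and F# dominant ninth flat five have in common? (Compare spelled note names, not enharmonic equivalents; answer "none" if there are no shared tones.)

B half-diminished seventh: B D F A
F# dominant ninth flat five: F-sharp A-sharp C E G-sharp
Common to both → none.

none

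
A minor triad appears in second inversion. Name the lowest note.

A minor triad = A–C–E. Second inversion → fifth in the bass = E.

E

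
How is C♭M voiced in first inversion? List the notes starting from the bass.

C♭M = Cb–Eb–Gb; first inversion → third (Eb) lowest.

Eb, Gb, Cb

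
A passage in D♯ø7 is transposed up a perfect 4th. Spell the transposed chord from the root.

G#, B, D, F#

A perfect 4th up from D# is G#, so the new chord is G# half-diminished seventh.
- root: G#
- minor 3rd: B
- diminished 5th: D
- minor 7th: F#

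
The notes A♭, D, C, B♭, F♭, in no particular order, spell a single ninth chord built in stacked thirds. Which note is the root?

B♭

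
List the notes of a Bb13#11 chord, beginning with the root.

Bb, D, F, Ab, C, E, G

Root Bb, quality dominant thirteenth sharp eleven:
root → Bb
3rd (major 3rd) → D
5th (perfect 5th) → F
7th (minor 7th) → Ab
9th (major 9th) → C
11th (augmented 11th) → E
13th (major 13th) → G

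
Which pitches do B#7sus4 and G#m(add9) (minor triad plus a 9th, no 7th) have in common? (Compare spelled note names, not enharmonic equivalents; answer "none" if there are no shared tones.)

A#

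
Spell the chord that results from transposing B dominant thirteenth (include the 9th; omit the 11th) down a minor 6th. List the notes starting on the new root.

A minor 6th down from B is D#, so the new chord is D# dominant thirteenth.
root → D#
3rd (major 3rd) → F##
5th (perfect 5th) → A#
7th (minor 7th) → C#
9th (major 9th) → E#
13th (major 13th) → B#

D# – F## – A# – C# – E# – B#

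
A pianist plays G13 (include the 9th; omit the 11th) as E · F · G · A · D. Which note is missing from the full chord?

The full G13 chord is G, B, D, F, A, E.
Comparing with the voicing, the major 3rd (3rd) — B — is absent.

B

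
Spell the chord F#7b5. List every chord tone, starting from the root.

Root F♯, quality dominant seventh flat five:
F♯ — root
A♯ — major 3rd
C — diminished 5th
E — minor 7th

F♯ – A♯ – C – E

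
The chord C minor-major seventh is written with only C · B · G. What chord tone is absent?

Eb

C minor-major seventh = C, Eb, G, B. The voicing lacks the 3rd (minor 3rd), Eb.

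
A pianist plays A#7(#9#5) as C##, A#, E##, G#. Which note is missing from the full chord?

A#7(#9#5) = A#, C##, E##, G#, B##. The voicing lacks the 9th (augmented 9th), B##.

B##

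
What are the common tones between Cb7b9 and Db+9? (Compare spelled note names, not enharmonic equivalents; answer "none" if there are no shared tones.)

Cb, Eb

Cb7b9: Cb Eb Gb Bbb Dbb
Db+9: Db F A Cb Eb
Common to both → Cb, Eb.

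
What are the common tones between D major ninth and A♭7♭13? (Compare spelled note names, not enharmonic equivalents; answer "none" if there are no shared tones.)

D major ninth = D, F♯, A, C♯, E.
A♭7♭13 = A♭, C, E♭, G♭, F♭.
Shared: none.

none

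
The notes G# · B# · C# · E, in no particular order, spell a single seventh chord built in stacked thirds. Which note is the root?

C#

Arranged so that each adjacent pair is a third by letter name: C# – E – G# – B#.
The bottom of that stack, C#, is the root (this is C# minor-major seventh).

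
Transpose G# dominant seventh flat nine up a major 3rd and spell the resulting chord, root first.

Transposed root: G-sharp → B-sharp (major 3rd up). So we spell B-sharp dominant seventh flat nine:
Root: B-sharp
Major 3rd (3rd): D-double-sharp
Perfect 5th (5th): F-double-sharp
Minor 7th (7th): A-sharp
Minor 9th (9th): C-sharp

B-sharp, D-double-sharp, F-double-sharp, A-sharp, C-sharp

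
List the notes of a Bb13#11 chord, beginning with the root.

Bb13#11: dominant thirteenth sharp eleven on B♭.
Root: B♭
Major 3rd (3rd): D
Perfect 5th (5th): F
Minor 7th (7th): A♭
Major 9th (9th): C
Augmented 11th (11th): E
Major 13th (13th): G

B♭, D, F, A♭, C, E, G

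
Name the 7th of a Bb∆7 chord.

A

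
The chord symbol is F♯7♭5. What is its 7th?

E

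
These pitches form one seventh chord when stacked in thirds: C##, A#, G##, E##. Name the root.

A#

Stacking in thirds gives A# – C## – E## – G##, so A# is the root — A# augmented major seventh.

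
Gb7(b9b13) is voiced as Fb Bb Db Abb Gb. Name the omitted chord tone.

Ebb

Gb7(b9b13) = Gb, Bb, Db, Fb, Abb, Ebb. The voicing lacks the 13th (minor 13th), Ebb.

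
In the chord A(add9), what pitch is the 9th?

B

Root of A(add9) = A. The 9th is a major 9th: A up a major 9th → B.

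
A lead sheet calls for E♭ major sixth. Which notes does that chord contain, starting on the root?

E-flat, G, B-flat, C

Root E-flat, quality major sixth:
E-flat — root
G — major 3rd
B-flat — perfect 5th
C — major 6th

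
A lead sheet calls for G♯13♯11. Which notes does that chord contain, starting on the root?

G♯13♯11 is a dominant thirteenth sharp eleven built on G#.
Root: G#
Major 3rd (3rd): B#
Perfect 5th (5th): D#
Minor 7th (7th): F#
Major 9th (9th): A#
Augmented 11th (11th): C##
Major 13th (13th): E#

G#, B#, D#, F#, A#, C##, E#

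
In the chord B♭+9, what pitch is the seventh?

Ab

Root of B♭+9 = Bb. The 7th is a minor 7th: Bb up a minor 7th → Ab.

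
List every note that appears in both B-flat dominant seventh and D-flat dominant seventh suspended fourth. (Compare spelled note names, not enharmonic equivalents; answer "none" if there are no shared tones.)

Ab

B-flat dominant seventh = Bb, D, F, Ab.
D-flat dominant seventh suspended fourth = Db, Gb, Ab, Cb.
Shared: Ab.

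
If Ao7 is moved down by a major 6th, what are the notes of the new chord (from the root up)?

C E♭ G♭ B𝄫

A down a major 6th → C. New chord: C diminished seventh.
Root: C
Minor 3rd (3rd): E♭
Diminished 5th (5th): G♭
Diminished 7th (7th): B𝄫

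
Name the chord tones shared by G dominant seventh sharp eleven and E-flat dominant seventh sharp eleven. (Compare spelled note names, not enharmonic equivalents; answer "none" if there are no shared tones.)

G dominant seventh sharp eleven = G, B, D, F, C♯.
E-flat dominant seventh sharp eleven = E♭, G, B♭, D♭, A.
Shared: G.

G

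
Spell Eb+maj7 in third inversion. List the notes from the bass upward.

D  Eb  G  B

In root position, Eb+maj7 is Eb–G–B–D.
Third inversion puts the seventh (D) in the bass.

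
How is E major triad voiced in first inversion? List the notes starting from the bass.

In root position, E major triad is E–G-sharp–B.
First inversion puts the third (G-sharp) in the bass.

G-sharp, B, E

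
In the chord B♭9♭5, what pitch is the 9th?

B♭9♭5 is built on Bb; its 9th is a major 9th above the root.
A second above B uses the letter C, and the major 9th above Bb is C.

C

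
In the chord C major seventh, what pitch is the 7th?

Root of C major seventh = C. The 7th is a major 7th: C up a major 7th → B.

B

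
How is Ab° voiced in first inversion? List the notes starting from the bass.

Ab° = Ab–Cb–Ebb; first inversion → third (Cb) lowest.

Cb, Ebb, Ab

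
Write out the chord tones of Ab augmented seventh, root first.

Ab, C, E, Gb

Root Ab, quality augmented seventh:
Ab — root
C — major 3rd
E — augmented 5th
Gb — minor 7th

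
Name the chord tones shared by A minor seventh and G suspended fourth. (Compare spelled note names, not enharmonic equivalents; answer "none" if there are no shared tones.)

A minor seventh = A, C, E, G.
G suspended fourth = G, C, D.
Shared: C, G.

C, G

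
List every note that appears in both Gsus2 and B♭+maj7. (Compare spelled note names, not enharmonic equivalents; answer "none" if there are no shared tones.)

A D

Gsus2: G A D
B♭+maj7: Bb D F# A
Common to both → A, D.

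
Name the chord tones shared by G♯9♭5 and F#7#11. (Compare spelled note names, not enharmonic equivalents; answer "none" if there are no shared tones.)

B# – F# – A#

G♯9♭5: G# B# D F# A#
F#7#11: F# A# C# E B#
Common to both → B#, F#, A#.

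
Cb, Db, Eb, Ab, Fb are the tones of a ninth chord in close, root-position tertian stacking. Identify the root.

Arranged so that each adjacent pair is a third by letter name: Db – Fb – Ab – Cb – Eb.
The bottom of that stack, Db, is the root (this is Db minor ninth).

Db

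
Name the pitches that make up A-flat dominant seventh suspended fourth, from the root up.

Ab, Db, Eb, Gb

A-flat dominant seventh suspended fourth: dominant seventh suspended fourth on Ab.
Ab — root
Db — perfect 4th
Eb — perfect 5th
Gb — minor 7th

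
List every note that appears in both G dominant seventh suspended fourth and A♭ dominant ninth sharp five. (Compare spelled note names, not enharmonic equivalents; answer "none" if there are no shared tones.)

C

G dominant seventh suspended fourth = G, C, D, F.
A♭ dominant ninth sharp five = A-flat, C, E, G-flat, B-flat.
Shared: C.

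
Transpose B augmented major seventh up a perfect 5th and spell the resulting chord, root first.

Transposed root: B → F# (perfect 5th up). So we spell F# augmented major seventh:
- root: F#
- major 3rd: A#
- augmented 5th: C##
- major 7th: E#

F# – A# – C## – E#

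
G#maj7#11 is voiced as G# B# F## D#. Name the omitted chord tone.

G#maj7#11 = G#, B#, D#, F##, C##. The voicing lacks the 11th (augmented 11th), C##.

C##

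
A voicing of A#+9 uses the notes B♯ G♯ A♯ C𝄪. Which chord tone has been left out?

E𝄪

The full A#+9 chord is A♯, C𝄪, E𝄪, G♯, B♯.
Comparing with the voicing, the augmented 5th (5th) — E𝄪 — is absent.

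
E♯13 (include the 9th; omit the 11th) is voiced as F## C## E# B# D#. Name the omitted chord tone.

E♯13 = E#, G##, B#, D#, F##, C##. The voicing lacks the 3rd (major 3rd), G##.

G##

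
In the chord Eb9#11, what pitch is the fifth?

Root of Eb9#11 = Eb. The 5th is a perfect 5th: Eb up a perfect 5th → Bb.

Bb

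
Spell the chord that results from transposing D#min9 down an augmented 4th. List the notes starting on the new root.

An augmented 4th down from D# is A, so the new chord is A minor ninth.
root → A
3rd (minor 3rd) → C
5th (perfect 5th) → E
7th (minor 7th) → G
9th (major 9th) → B

A – C – E – G – B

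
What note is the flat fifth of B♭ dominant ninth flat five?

F-flat

B♭ dominant ninth flat five is built on B-flat; its 5th is a diminished 5th above the root.
A fifth above B uses the letter F, and the diminished 5th above B-flat is F-flat.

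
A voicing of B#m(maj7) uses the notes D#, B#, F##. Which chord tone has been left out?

B#m(maj7) = B#, D#, F##, A##. The voicing lacks the 7th (major 7th), A##.

A##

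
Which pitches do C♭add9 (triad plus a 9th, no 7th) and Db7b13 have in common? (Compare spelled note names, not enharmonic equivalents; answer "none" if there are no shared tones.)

Cb, Db

C♭add9 = Cb, Eb, Gb, Db.
Db7b13 = Db, F, Ab, Cb, Bbb.
Shared: Cb, Db.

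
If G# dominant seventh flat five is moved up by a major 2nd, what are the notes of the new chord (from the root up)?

G-sharp up a major 2nd → A-sharp. New chord: A-sharp dominant seventh flat five.
Root: A-sharp
Major 3rd (3rd): C-double-sharp
Diminished 5th (5th): E
Minor 7th (7th): G-sharp

A-sharp C-double-sharp E G-sharp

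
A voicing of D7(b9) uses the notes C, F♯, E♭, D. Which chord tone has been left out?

A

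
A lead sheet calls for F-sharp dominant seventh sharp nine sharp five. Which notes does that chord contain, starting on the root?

Root F#, quality dominant seventh sharp nine sharp five:
root → F#
3rd (major 3rd) → A#
5th (augmented 5th) → C##
7th (minor 7th) → E
9th (augmented 9th) → G##

F# A# C## E G##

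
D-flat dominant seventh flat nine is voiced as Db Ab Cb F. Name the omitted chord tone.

The full D-flat dominant seventh flat nine chord is Db, F, Ab, Cb, Ebb.
Comparing with the voicing, the minor 9th (9th) — Ebb — is absent.

Ebb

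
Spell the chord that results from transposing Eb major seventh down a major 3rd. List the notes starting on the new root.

Eb down a major 3rd → Cb. New chord: Cb major seventh.
root → Cb
3rd (major 3rd) → Eb
5th (perfect 5th) → Gb
7th (major 7th) → Bb

Cb Eb Gb Bb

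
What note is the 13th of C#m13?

C#m13 is built on C#; its 13th is a major 13th above the root.
A sixth above C uses the letter A, and the major 13th above C# is A#.

A#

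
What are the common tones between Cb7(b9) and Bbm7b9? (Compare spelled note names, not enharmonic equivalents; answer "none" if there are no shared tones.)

Cb

Cb7(b9): Cb Eb Gb Bbb Dbb
Bbm7b9: Bb Db F Ab Cb
Common to both → Cb.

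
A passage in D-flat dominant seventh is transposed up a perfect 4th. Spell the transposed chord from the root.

D-flat up a perfect 4th → G-flat. New chord: G-flat dominant seventh.
Root: G-flat
Major 3rd (3rd): B-flat
Perfect 5th (5th): D-flat
Minor 7th (7th): F-flat

G-flat, B-flat, D-flat, F-flat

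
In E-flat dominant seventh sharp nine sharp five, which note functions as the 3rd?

G

E-flat dominant seventh sharp nine sharp five is built on Eb; its 3rd is a major 3rd above the root.
A third above E uses the letter G, and the major 3rd above Eb is G.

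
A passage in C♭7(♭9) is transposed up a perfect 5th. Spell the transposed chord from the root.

Cb up a perfect 5th → Gb. New chord: Gb dominant seventh flat nine.
- root: Gb
- major 3rd: Bb
- perfect 5th: Db
- minor 7th: Fb
- minor 9th: Abb

Gb – Bb – Db – Fb – Abb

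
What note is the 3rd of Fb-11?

Abb

Fb-11 is built on Fb; its 3rd is a minor 3rd above the root.
A third above F uses the letter A, and the minor 3rd above Fb is Abb.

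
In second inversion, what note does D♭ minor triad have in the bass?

A-flat

D♭ minor triad = D-flat–F-flat–A-flat. Second inversion → fifth in the bass = A-flat.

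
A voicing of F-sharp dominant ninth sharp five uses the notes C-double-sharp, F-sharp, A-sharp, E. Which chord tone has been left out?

G-sharp

The full F-sharp dominant ninth sharp five chord is F-sharp, A-sharp, C-double-sharp, E, G-sharp.
Comparing with the voicing, the major 9th (9th) — G-sharp — is absent.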